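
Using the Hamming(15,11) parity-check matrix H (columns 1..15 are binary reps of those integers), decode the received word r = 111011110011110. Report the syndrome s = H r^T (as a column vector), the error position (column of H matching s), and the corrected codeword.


s = (1, 0, 0, 0)^T, error position = 8, corrected codeword c = 111011100011110

Compute s = H r^T mod 2 one row at a time:
  s_1 = 1 + 0 + 0 + 1 + 1 + 1 + 1 + 0 = 5 ≡ 1 (mod 2).
  s_2 = 0 + 1 + 1 + 1 + 1 + 1 + 1 + 0 = 6 ≡ 0 (mod 2).
  s_3 = 1 + 1 + 1 + 1 + 0 + 1 + 1 + 0 = 6 ≡ 0 (mod 2).
  s_4 = 1 + 1 + 1 + 1 + 0 + 1 + 1 + 0 = 6 ≡ 0 (mod 2).
s = (1, 0, 0, 0)^T — this equals column 8 of H (binary 1000), so error is at position 8.
Correct: flip bit 8 of r = 111011110011110 to get c = 111011100011110.


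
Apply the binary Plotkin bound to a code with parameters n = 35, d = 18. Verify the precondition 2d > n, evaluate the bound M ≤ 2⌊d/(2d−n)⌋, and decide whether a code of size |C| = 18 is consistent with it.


Plotkin bound M ≤ 36; given |C| = 18 ≤ bound (satisfied).

Check applicability: 2d = 36, n = 35.
2d − n = 1 > 0, so Plotkin applies.
Compute d/(2d−n) = 18/1 ≈ 18.0000.
⌊d/(2d−n)⌋ = 18.
Plotkin bound: M ≤ 2·18 = 36.
Given |C| = 18, check: satisfied.
This |C| is below the Plotkin bound.


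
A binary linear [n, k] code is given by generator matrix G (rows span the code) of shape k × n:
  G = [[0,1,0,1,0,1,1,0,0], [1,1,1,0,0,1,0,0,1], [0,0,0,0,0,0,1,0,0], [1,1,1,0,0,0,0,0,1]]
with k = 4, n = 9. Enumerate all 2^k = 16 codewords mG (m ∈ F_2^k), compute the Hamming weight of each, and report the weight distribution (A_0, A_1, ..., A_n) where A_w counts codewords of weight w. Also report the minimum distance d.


Weight distribution: A_0 = 1, A_1 = 2, A_2 = 2, A_3 = 2, A_4 = 3, A_5 = 4, A_6 = 2. Minimum distance d = 1.

Enumerate all 2^4 = 16 messages m ∈ F_2^4.
For each, compute codeword c = mG in F_2^9, then tally its weight.
  m = 0000 → c = 000000000, weight = 0.
  m = 1000 → c = 010101100, weight = 4.
  m = 0100 → c = 111001001, weight = 5.
  m = 1100 → c = 101100101, weight = 5.
  m = 0010 → c = 000000100, weight = 1.
  m = 1010 → c = 010101000, weight = 3.
  m = 0110 → c = 111001101, weight = 6.
  m = 1110 → c = 101100001, weight = 4.
  m = 0001 → c = 111000001, weight = 4.
  m = 1001 → c = 101101101, weight = 6.
  m = 0101 → c = 000001000, weight = 1.
  m = 1101 → c = 010100100, weight = 3.
  m = 0011 → c = 111000101, weight = 5.
  m = 1011 → c = 101101001, weight = 5.
  m = 0111 → c = 000001100, weight = 2.
  m = 1111 → c = 010100000, weight = 2.
Tally weights:
  weight 0: 1 codewords.
  weight 1: 2 codewords.
  weight 2: 2 codewords.
  weight 3: 2 codewords.
  weight 4: 3 codewords.
  weight 5: 4 codewords.
  weight 6: 2 codewords.
Minimum distance d = smallest w > 0 with A_w > 0 = 1.
Sanity: Σ A_w = 16 = 2^4 = 16 ✓.


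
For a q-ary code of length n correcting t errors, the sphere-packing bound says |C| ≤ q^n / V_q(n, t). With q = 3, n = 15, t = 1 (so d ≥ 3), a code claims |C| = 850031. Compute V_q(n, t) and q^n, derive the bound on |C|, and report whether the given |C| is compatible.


V_q(n, t) = 31, q^n = 14348907, Hamming bound = 462867, |C| = 850031 > bound (violated).

Step 1: Compute V_q(n, t) = Σ_{j=0}^1 C(n, j) (q−1)^j.
  j = 0: C(15,0)·(2)^0 = 1·1 = 1.
  j = 1: C(15,1)·(2)^1 = 15·2 = 30.
  V_q(n, t) = 1 + 30 = 31.
Step 2: q^n = 3^15 = 14348907.
Step 3: Hamming bound ⌊q^n / V_q(n,t)⌋ = ⌊14348907/31⌋ = 462867.
Step 4: Compare |C| = 850031 to 462867: violated.
The claimed |C| lies above the Hamming bound, so no 3-ary code of length 15 with d ≥ 3 can have 850031 codewords.


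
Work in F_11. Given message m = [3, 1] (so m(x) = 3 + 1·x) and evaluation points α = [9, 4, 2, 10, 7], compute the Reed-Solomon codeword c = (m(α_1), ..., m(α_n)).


c = [1, 7, 5, 2, 10]

Message polynomial: m(x) = 3 + 1·x (mod 11).
For each evaluation point α_i, compute m(α_i) mod 11:
  α_1 = 9: Horner steps 1 → 1, so m(9) = 1.
  α_2 = 4: Horner steps 1 → 7, so m(4) = 7.
  α_3 = 2: Horner steps 1 → 5, so m(2) = 5.
  α_4 = 10: Horner steps 1 → 2, so m(10) = 2.
  α_5 = 7: Horner steps 1 → 10, so m(7) = 10.
Codeword c = [1, 7, 5, 2, 10] ∈ F_11^5.


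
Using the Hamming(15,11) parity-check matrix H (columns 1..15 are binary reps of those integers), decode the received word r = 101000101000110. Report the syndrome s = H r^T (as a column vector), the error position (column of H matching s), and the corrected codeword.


s = (1, 1, 1, 1)^T, error position = 15, corrected codeword c = 101000101000111

Compute s = H r^T mod 2 one row at a time:
  s_1 = 0 + 1 + 0 + 0 + 0 + 1 + 1 + 0 = 3 ≡ 1 (mod 2).
  s_2 = 0 + 0 + 0 + 1 + 0 + 1 + 1 + 0 = 3 ≡ 1 (mod 2).
  s_3 = 0 + 1 + 0 + 1 + 0 + 0 + 1 + 0 = 3 ≡ 1 (mod 2).
  s_4 = 1 + 1 + 0 + 1 + 1 + 0 + 1 + 0 = 5 ≡ 1 (mod 2).
s = (1, 1, 1, 1)^T — this equals column 15 of H (binary 1111), so error is at position 15.
Correct: flip bit 15 of r = 101000101000110 to get c = 101000101000111.


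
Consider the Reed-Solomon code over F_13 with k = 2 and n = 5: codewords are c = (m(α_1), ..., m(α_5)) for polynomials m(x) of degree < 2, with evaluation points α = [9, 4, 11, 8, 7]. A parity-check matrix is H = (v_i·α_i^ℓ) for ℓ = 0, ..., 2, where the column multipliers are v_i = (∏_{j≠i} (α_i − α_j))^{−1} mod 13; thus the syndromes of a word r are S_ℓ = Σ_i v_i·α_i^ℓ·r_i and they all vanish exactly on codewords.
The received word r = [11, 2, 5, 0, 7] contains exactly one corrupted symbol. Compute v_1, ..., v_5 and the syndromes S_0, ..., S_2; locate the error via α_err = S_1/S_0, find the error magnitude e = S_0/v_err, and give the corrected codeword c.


S = (3, 1, 9), error at position 1, error magnitude e = 5, c = [6, 2, 5, 0, 7].

Step 1: column multipliers v_i = (∏_{j≠i}(α_i − α_j))^{−1} mod 13.
  i = 1 (α = 9): (9−4)(9−11)(9−8)(9−7) = 5·(−2)·1·2 = −20 ≡ 6, so v_1 = 6^{−1} = 11 (mod 13).
  i = 2 (α = 4): (4−9)(4−11)(4−8)(4−7) = (−5)·(−7)·(−4)·(−3) = 420 ≡ 4, so v_2 = 4^{−1} = 10 (mod 13).
  i = 3 (α = 11): (11−9)(11−4)(11−8)(11−7) = 2·7·3·4 = 168 ≡ 12, so v_3 = 12^{−1} = 12 (mod 13).
  i = 4 (α = 8): (8−9)(8−4)(8−11)(8−7) = (−1)·4·(−3)·1 = 12 ≡ 12, so v_4 = 12^{−1} = 12 (mod 13).
  i = 5 (α = 7): (7−9)(7−4)(7−11)(7−8) = (−2)·3·(−4)·(−1) = −24 ≡ 2, so v_5 = 2^{−1} = 7 (mod 13).
  v = [11, 10, 12, 12, 7].
Step 2: syndromes of r = [11, 2, 5, 0, 7] (all sums mod 13).
  S_0 = Σ v_i r_i = 11·11 + 10·2 + 12·5 + 12·0 + 7·7 = 250 ≡ 3.
  S_1 = Σ v_i α_i r_i = 11·9·11 + 10·4·2 + 12·11·5 + 12·8·0 + 7·7·7 = 2172 ≡ 1.
  α_i^2 mod 13 = [3, 3, 4, 12, 10].
  S_2 = Σ v_i α_i^2 r_i = 11·3·11 + 10·3·2 + 12·4·5 + 12·12·0 + 7·10·7 = 1153 ≡ 9.
  S = (3, 1, 9) ≠ 0, so r is not a codeword (an error is present).
Step 3: locate the error. For a single error e at position i, S_ℓ = v_i·e·α_i^ℓ, so α_err = S_1/S_0.
  S_0^{−1} = 3^{−1} = 9 (mod 13), so α_err = 1·9 = 9 ≡ 9 = α_1. Error position i = 1.
  Consistency check: S_2/S_1 = 9·1 = 9 ≡ 9 = α_err ✓ (single-error assumption holds).
Step 4: error magnitude e = S_0/v_1 = S_0·∏_{j≠1}(α_1 − α_j) = 3·6 = 18 ≡ 5 (mod 13).
Step 5: correct position 1: c_1 = r_1 − e = 11 − 5 ≡ 6 (mod 13). Hence c = [6, 2, 5, 0, 7].
  Check: interpolating c through the α_i gives m(x) = 4 + 6·x (degree < 2) with m(α_i) = c_i for every i, so c is indeed a codeword.


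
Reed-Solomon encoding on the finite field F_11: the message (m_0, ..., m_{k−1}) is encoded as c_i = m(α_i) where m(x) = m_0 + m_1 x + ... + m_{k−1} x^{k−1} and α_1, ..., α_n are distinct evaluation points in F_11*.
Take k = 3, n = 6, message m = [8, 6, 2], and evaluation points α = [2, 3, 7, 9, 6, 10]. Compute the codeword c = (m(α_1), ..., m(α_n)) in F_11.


c = [6, 0, 5, 4, 6, 4]

Message polynomial: m(x) = 8 + 6·x + 2·x^2 (mod 11).
For each evaluation point α_i, compute m(α_i) mod 11:
  α_1 = 2: Horner steps 2 → 10 → 6, so m(2) = 6.
  α_2 = 3: Horner steps 2 → 1 → 0, so m(3) = 0.
  α_3 = 7: Horner steps 2 → 9 → 5, so m(7) = 5.
  α_4 = 9: Horner steps 2 → 2 → 4, so m(9) = 4.
  α_5 = 6: Horner steps 2 → 7 → 6, so m(6) = 6.
  α_6 = 10: Horner steps 2 → 4 → 4, so m(10) = 4.
Codeword c = [6, 0, 5, 4, 6, 4] ∈ F_11^6.


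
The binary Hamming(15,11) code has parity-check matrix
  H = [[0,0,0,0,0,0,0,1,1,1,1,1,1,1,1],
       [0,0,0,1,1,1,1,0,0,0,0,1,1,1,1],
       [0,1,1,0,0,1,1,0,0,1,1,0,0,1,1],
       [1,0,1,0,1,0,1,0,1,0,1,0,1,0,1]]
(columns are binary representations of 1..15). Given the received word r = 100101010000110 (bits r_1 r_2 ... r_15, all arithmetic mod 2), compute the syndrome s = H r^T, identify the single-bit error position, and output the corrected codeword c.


s = (1, 0, 0, 0)^T, error position = 8, corrected codeword c = 100101000000110

Compute s = H r^T mod 2 one row at a time:
  s_1 = 1 + 0 + 0 + 0 + 0 + 1 + 1 + 0 = 3 ≡ 1 (mod 2).
  s_2 = 1 + 0 + 1 + 0 + 0 + 1 + 1 + 0 = 4 ≡ 0 (mod 2).
  s_3 = 0 + 0 + 1 + 0 + 0 + 0 + 1 + 0 = 2 ≡ 0 (mod 2).
  s_4 = 1 + 0 + 0 + 0 + 0 + 0 + 1 + 0 = 2 ≡ 0 (mod 2).
s = (1, 0, 0, 0)^T — this equals column 8 of H (binary 1000), so error is at position 8.
Correct: flip bit 8 of r = 100101010000110 to get c = 100101000000110.


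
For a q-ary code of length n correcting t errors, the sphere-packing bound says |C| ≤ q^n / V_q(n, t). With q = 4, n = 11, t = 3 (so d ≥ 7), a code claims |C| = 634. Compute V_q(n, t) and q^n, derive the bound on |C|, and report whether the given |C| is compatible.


V_q(n, t) = 4984, q^n = 4194304, Hamming bound = 841, |C| = 634 ≤ bound (satisfied).

Step 1: Compute V_q(n, t) = Σ_{j=0}^3 C(n, j) (q−1)^j.
  j = 0: C(11,0)·(3)^0 = 1·1 = 1.
  j = 1: C(11,1)·(3)^1 = 11·3 = 33.
  j = 2: C(11,2)·(3)^2 = 55·9 = 495.
  j = 3: C(11,3)·(3)^3 = 165·27 = 4455.
  V_q(n, t) = 1 + 33 + 495 + 4455 = 4984.
Step 2: q^n = 4^11 = 4194304.
Step 3: Hamming bound ⌊q^n / V_q(n,t)⌋ = ⌊4194304/4984⌋ = 841.
Step 4: Compare |C| = 634 to 841: satisfied.
The claimed |C| lies below the Hamming bound.


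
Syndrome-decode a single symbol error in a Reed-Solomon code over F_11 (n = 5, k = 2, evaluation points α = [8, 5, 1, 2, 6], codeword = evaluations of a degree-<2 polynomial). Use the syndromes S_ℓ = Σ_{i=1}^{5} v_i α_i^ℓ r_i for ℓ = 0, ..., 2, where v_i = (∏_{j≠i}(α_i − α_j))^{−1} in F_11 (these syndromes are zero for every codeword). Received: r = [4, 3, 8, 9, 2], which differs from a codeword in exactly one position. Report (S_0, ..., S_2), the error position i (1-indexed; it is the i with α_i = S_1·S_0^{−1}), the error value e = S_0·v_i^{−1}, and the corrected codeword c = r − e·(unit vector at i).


S = (8, 7, 2), error at position 2, error magnitude e = 2, c = [4, 1, 8, 9, 2].

Step 1: column multipliers v_i = (∏_{j≠i}(α_i − α_j))^{−1} mod 11.
  i = 1 (α = 8): (8−5)(8−1)(8−2)(8−6) = 3·7·6·2 = 252 ≡ 10, so v_1 = 10^{−1} = 10 (mod 11).
  i = 2 (α = 5): (5−8)(5−1)(5−2)(5−6) = (−3)·4·3·(−1) = 36 ≡ 3, so v_2 = 3^{−1} = 4 (mod 11).
  i = 3 (α = 1): (1−8)(1−5)(1−2)(1−6) = (−7)·(−4)·(−1)·(−5) = 140 ≡ 8, so v_3 = 8^{−1} = 7 (mod 11).
  i = 4 (α = 2): (2−8)(2−5)(2−1)(2−6) = (−6)·(−3)·1·(−4) = −72 ≡ 5, so v_4 = 5^{−1} = 9 (mod 11).
  i = 5 (α = 6): (6−8)(6−5)(6−1)(6−2) = (−2)·1·5·4 = −40 ≡ 4, so v_5 = 4^{−1} = 3 (mod 11).
  v = [10, 4, 7, 9, 3].
Step 2: syndromes of r = [4, 3, 8, 9, 2] (all sums mod 11).
  S_0 = Σ v_i r_i = 10·4 + 4·3 + 7·8 + 9·9 + 3·2 = 195 ≡ 8.
  S_1 = Σ v_i α_i r_i = 10·8·4 + 4·5·3 + 7·1·8 + 9·2·9 + 3·6·2 = 634 ≡ 7.
  α_i^2 mod 11 = [9, 3, 1, 4, 3].
  S_2 = Σ v_i α_i^2 r_i = 10·9·4 + 4·3·3 + 7·1·8 + 9·4·9 + 3·3·2 = 794 ≡ 2.
  S = (8, 7, 2) ≠ 0, so r is not a codeword (an error is present).
Step 3: locate the error. For a single error e at position i, S_ℓ = v_i·e·α_i^ℓ, so α_err = S_1/S_0.
  S_0^{−1} = 8^{−1} = 7 (mod 11), so α_err = 7·7 = 49 ≡ 5 = α_2. Error position i = 2.
  Consistency check: S_2/S_1 = 2·8 = 16 ≡ 5 = α_err ✓ (single-error assumption holds).
Step 4: error magnitude e = S_0/v_2 = S_0·∏_{j≠2}(α_2 − α_j) = 8·3 = 24 ≡ 2 (mod 11).
Step 5: correct position 2: c_2 = r_2 − e = 3 − 2 ≡ 1 (mod 11). Hence c = [4, 1, 8, 9, 2].
  Check: interpolating c through the α_i gives m(x) = 7 + 1·x (degree < 2) with m(α_i) = c_i for every i, so c is indeed a codeword.


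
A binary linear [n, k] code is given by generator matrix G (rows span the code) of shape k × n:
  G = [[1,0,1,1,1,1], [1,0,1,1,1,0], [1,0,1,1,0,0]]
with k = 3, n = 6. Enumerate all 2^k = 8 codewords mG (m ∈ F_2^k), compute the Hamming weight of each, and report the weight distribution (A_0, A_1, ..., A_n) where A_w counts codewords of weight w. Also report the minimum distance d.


Weight distribution: A_0 = 1, A_1 = 2, A_2 = 1, A_3 = 1, A_4 = 2, A_5 = 1. Minimum distance d = 1.

Enumerate all 2^3 = 8 messages m ∈ F_2^3.
For each, compute codeword c = mG in F_2^6, then tally its weight.
  m = 000 → c = 000000, weight = 0.
  m = 100 → c = 101111, weight = 5.
  m = 010 → c = 101110, weight = 4.
  m = 110 → c = 000001, weight = 1.
  m = 001 → c = 101100, weight = 3.
  m = 101 → c = 000011, weight = 2.
  m = 011 → c = 000010, weight = 1.
  m = 111 → c = 101101, weight = 4.
Tally weights:
  weight 0: 1 codewords.
  weight 1: 2 codewords.
  weight 2: 1 codewords.
  weight 3: 1 codewords.
  weight 4: 2 codewords.
  weight 5: 1 codewords.
Minimum distance d = smallest w > 0 with A_w > 0 = 1.
Sanity: Σ A_w = 8 = 2^3 = 8 ✓.


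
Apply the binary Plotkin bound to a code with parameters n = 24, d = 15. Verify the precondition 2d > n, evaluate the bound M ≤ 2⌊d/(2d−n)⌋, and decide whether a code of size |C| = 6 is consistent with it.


Plotkin bound M ≤ 4; given |C| = 6 > bound (violated).

Check applicability: 2d = 30, n = 24.
2d − n = 6 > 0, so Plotkin applies.
Compute d/(2d−n) = 15/6 ≈ 2.5000.
⌊d/(2d−n)⌋ = 2.
Plotkin bound: M ≤ 2·2 = 4.
Given |C| = 6, check: VIOLATED.
This |C| is above the Plotkin bound, so no binary code with n = 24, d = 15 and 6 codewords exists.


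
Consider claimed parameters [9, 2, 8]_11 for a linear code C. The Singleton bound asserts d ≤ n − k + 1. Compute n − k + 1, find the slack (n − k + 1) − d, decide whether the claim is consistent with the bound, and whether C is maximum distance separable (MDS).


Singleton RHS = n − k + 1 = 8, slack = 0, bound satisfied, MDS.

Singleton bound: d ≤ n − k + 1.
Here n = 9, k = 2, so n − k + 1 = 8.
Given d = 8, check d ≤ 8: YES.
Slack = (n − k + 1) − d = 0.
The code is MDS (slack = 0).
Description: the claimed parameters are [9, 2, 8]_11; such a code would be MDS (meets Singleton bound).


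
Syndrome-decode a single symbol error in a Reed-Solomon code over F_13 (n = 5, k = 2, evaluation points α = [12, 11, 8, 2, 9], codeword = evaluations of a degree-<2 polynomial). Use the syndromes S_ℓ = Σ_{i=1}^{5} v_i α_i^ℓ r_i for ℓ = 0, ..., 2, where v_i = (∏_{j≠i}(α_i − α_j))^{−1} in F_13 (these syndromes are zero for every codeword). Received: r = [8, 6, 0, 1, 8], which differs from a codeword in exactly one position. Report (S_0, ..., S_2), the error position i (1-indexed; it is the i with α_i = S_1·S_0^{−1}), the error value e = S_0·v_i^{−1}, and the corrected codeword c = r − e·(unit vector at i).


S = (2, 5, 6), error at position 5, error magnitude e = 6, c = [8, 6, 0, 1, 2].

Step 1: column multipliers v_i = (∏_{j≠i}(α_i − α_j))^{−1} mod 13.
  i = 1 (α = 12): (12−11)(12−8)(12−2)(12−9) = 1·4·10·3 = 120 ≡ 3, so v_1 = 3^{−1} = 9 (mod 13).
  i = 2 (α = 11): (11−12)(11−8)(11−2)(11−9) = (−1)·3·9·2 = −54 ≡ 11, so v_2 = 11^{−1} = 6 (mod 13).
  i = 3 (α = 8): (8−12)(8−11)(8−2)(8−9) = (−4)·(−3)·6·(−1) = −72 ≡ 6, so v_3 = 6^{−1} = 11 (mod 13).
  i = 4 (α = 2): (2−12)(2−11)(2−8)(2−9) = (−10)·(−9)·(−6)·(−7) = 3780 ≡ 10, so v_4 = 10^{−1} = 4 (mod 13).
  i = 5 (α = 9): (9−12)(9−11)(9−8)(9−2) = (−3)·(−2)·1·7 = 42 ≡ 3, so v_5 = 3^{−1} = 9 (mod 13).
  v = [9, 6, 11, 4, 9].
Step 2: syndromes of r = [8, 6, 0, 1, 8] (all sums mod 13).
  S_0 = Σ v_i r_i = 9·8 + 6·6 + 11·0 + 4·1 + 9·8 = 184 ≡ 2.
  S_1 = Σ v_i α_i r_i = 9·12·8 + 6·11·6 + 11·8·0 + 4·2·1 + 9·9·8 = 1916 ≡ 5.
  α_i^2 mod 13 = [1, 4, 12, 4, 3].
  S_2 = Σ v_i α_i^2 r_i = 9·1·8 + 6·4·6 + 11·12·0 + 4·4·1 + 9·3·8 = 448 ≡ 6.
  S = (2, 5, 6) ≠ 0, so r is not a codeword (an error is present).
Step 3: locate the error. For a single error e at position i, S_ℓ = v_i·e·α_i^ℓ, so α_err = S_1/S_0.
  S_0^{−1} = 2^{−1} = 7 (mod 13), so α_err = 5·7 = 35 ≡ 9 = α_5. Error position i = 5.
  Consistency check: S_2/S_1 = 6·8 = 48 ≡ 9 = α_err ✓ (single-error assumption holds).
Step 4: error magnitude e = S_0/v_5 = S_0·∏_{j≠5}(α_5 − α_j) = 2·3 = 6 ≡ 6 (mod 13).
Step 5: correct position 5: c_5 = r_5 − e = 8 − 6 ≡ 2 (mod 13). Hence c = [8, 6, 0, 1, 2].
  Check: interpolating c through the α_i gives m(x) = 10 + 2·x (degree < 2) with m(α_i) = c_i for every i, so c is indeed a codeword.


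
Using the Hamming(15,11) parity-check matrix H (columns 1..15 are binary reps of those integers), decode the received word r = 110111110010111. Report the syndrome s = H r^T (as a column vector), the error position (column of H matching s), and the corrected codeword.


s = (1, 1, 0, 0)^T, error position = 12, corrected codeword c = 110111110011111

Compute s = H r^T mod 2 one row at a time:
  s_1 = 1 + 0 + 0 + 1 + 0 + 1 + 1 + 1 = 5 ≡ 1 (mod 2).
  s_2 = 1 + 1 + 1 + 1 + 0 + 1 + 1 + 1 = 7 ≡ 1 (mod 2).
  s_3 = 1 + 0 + 1 + 1 + 0 + 1 + 1 + 1 = 6 ≡ 0 (mod 2).
  s_4 = 1 + 0 + 1 + 1 + 0 + 1 + 1 + 1 = 6 ≡ 0 (mod 2).
s = (1, 1, 0, 0)^T — this equals column 12 of H (binary 1100), so error is at position 12.
Correct: flip bit 12 of r = 110111110010111 to get c = 110111110011111.


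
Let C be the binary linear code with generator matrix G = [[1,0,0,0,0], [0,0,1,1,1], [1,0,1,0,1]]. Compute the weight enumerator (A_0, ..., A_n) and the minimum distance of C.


Weight distribution: A_0 = 1, A_1 = 2, A_2 = 2, A_3 = 2, A_4 = 1. Minimum distance d = 1.

Enumerate all 2^3 = 8 messages m ∈ F_2^3.
For each, compute codeword c = mG in F_2^5, then tally its weight.
  m = 000 → c = 00000, weight = 0.
  m = 100 → c = 10000, weight = 1.
  m = 010 → c = 00111, weight = 3.
  m = 110 → c = 10111, weight = 4.
  m = 001 → c = 10101, weight = 3.
  m = 101 → c = 00101, weight = 2.
  m = 011 → c = 10010, weight = 2.
  m = 111 → c = 00010, weight = 1.
Tally weights:
  weight 0: 1 codewords.
  weight 1: 2 codewords.
  weight 2: 2 codewords.
  weight 3: 2 codewords.
  weight 4: 1 codewords.
Minimum distance d = smallest w > 0 with A_w > 0 = 1.
Sanity: Σ A_w = 8 = 2^3 = 8 ✓.


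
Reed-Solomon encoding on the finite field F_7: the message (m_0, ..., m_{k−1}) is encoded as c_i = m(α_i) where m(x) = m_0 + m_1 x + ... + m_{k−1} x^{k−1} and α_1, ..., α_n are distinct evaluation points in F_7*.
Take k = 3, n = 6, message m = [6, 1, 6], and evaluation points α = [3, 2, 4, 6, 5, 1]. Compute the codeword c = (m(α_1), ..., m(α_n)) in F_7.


c = [0, 4, 1, 4, 0, 6]

Message polynomial: m(x) = 6 + 1·x + 6·x^2 (mod 7).
For each evaluation point α_i, compute m(α_i) mod 7:
  α_1 = 3: Horner steps 6 → 5 → 0, so m(3) = 0.
  α_2 = 2: Horner steps 6 → 6 → 4, so m(2) = 4.
  α_3 = 4: Horner steps 6 → 4 → 1, so m(4) = 1.
  α_4 = 6: Horner steps 6 → 2 → 4, so m(6) = 4.
  α_5 = 5: Horner steps 6 → 3 → 0, so m(5) = 0.
  α_6 = 1: Horner steps 6 → 0 → 6, so m(1) = 6.
Codeword c = [0, 4, 1, 4, 0, 6] ∈ F_7^6.


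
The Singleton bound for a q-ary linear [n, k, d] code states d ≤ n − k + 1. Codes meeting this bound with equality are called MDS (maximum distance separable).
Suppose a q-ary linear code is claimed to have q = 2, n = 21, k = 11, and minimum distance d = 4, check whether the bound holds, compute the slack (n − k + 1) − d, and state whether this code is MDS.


Singleton RHS = n − k + 1 = 11, slack = 7, bound satisfied, not MDS.

Singleton bound: d ≤ n − k + 1.
Here n = 21, k = 11, so n − k + 1 = 11.
Given d = 4, check d ≤ 11: YES.
Slack = (n − k + 1) − d = 7.
The code is NOT MDS (slack = 7 > 0).
Description: the claimed parameters are [21, 11, 4]_2; such a code would be non-MDS.


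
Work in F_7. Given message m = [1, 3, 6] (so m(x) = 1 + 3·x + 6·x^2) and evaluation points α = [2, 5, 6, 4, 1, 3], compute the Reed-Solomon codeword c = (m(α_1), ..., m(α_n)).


c = [3, 5, 4, 4, 3, 1]

Message polynomial: m(x) = 1 + 3·x + 6·x^2 (mod 7).
For each evaluation point α_i, compute m(α_i) mod 7:
  α_1 = 2: Horner steps 6 → 1 → 3, so m(2) = 3.
  α_2 = 5: Horner steps 6 → 5 → 5, so m(5) = 5.
  α_3 = 6: Horner steps 6 → 4 → 4, so m(6) = 4.
  α_4 = 4: Horner steps 6 → 6 → 4, so m(4) = 4.
  α_5 = 1: Horner steps 6 → 2 → 3, so m(1) = 3.
  α_6 = 3: Horner steps 6 → 0 → 1, so m(3) = 1.
Codeword c = [3, 5, 4, 4, 3, 1] ∈ F_7^6.


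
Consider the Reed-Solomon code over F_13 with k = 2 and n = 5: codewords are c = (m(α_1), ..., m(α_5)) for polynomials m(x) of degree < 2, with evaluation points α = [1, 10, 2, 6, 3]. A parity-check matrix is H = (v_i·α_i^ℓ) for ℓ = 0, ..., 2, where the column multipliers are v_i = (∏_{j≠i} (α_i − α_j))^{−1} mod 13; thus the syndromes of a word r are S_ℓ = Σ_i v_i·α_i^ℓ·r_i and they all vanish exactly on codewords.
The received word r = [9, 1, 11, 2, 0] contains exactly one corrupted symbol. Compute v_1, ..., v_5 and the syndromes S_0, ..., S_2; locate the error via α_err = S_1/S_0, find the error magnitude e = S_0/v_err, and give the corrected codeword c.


S = (5, 4, 11), error at position 4, error magnitude e = 9, c = [9, 1, 11, 6, 0].

Step 1: column multipliers v_i = (∏_{j≠i}(α_i − α_j))^{−1} mod 13.
  i = 1 (α = 1): (1−10)(1−2)(1−6)(1−3) = (−9)·(−1)·(−5)·(−2) = 90 ≡ 12, so v_1 = 12^{−1} = 12 (mod 13).
  i = 2 (α = 10): (10−1)(10−2)(10−6)(10−3) = 9·8·4·7 = 2016 ≡ 1, so v_2 = 1^{−1} = 1 (mod 13).
  i = 3 (α = 2): (2−1)(2−10)(2−6)(2−3) = 1·(−8)·(−4)·(−1) = −32 ≡ 7, so v_3 = 7^{−1} = 2 (mod 13).
  i = 4 (α = 6): (6−1)(6−10)(6−2)(6−3) = 5·(−4)·4·3 = −240 ≡ 7, so v_4 = 7^{−1} = 2 (mod 13).
  i = 5 (α = 3): (3−1)(3−10)(3−2)(3−6) = 2·(−7)·1·(−3) = 42 ≡ 3, so v_5 = 3^{−1} = 9 (mod 13).
  v = [12, 1, 2, 2, 9].
Step 2: syndromes of r = [9, 1, 11, 2, 0] (all sums mod 13).
  S_0 = Σ v_i r_i = 12·9 + 1·1 + 2·11 + 2·2 + 9·0 = 135 ≡ 5.
  S_1 = Σ v_i α_i r_i = 12·1·9 + 1·10·1 + 2·2·11 + 2·6·2 + 9·3·0 = 186 ≡ 4.
  α_i^2 mod 13 = [1, 9, 4, 10, 9].
  S_2 = Σ v_i α_i^2 r_i = 12·1·9 + 1·9·1 + 2·4·11 + 2·10·2 + 9·9·0 = 245 ≡ 11.
  S = (5, 4, 11) ≠ 0, so r is not a codeword (an error is present).
Step 3: locate the error. For a single error e at position i, S_ℓ = v_i·e·α_i^ℓ, so α_err = S_1/S_0.
  S_0^{−1} = 5^{−1} = 8 (mod 13), so α_err = 4·8 = 32 ≡ 6 = α_4. Error position i = 4.
  Consistency check: S_2/S_1 = 11·10 = 110 ≡ 6 = α_err ✓ (single-error assumption holds).
Step 4: error magnitude e = S_0/v_4 = S_0·∏_{j≠4}(α_4 − α_j) = 5·7 = 35 ≡ 9 (mod 13).
Step 5: correct position 4: c_4 = r_4 − e = 2 − 9 ≡ 6 (mod 13). Hence c = [9, 1, 11, 6, 0].
  Check: interpolating c through the α_i gives m(x) = 7 + 2·x (degree < 2) with m(α_i) = c_i for every i, so c is indeed a codeword.


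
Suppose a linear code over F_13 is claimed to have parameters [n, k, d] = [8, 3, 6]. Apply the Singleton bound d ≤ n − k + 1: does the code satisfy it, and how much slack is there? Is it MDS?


Singleton RHS = n − k + 1 = 6, slack = 0, bound satisfied, MDS.

Singleton bound: d ≤ n − k + 1.
Here n = 8, k = 3, so n − k + 1 = 6.
Given d = 6, check d ≤ 6: YES.
Slack = (n − k + 1) − d = 0.
The code is MDS (slack = 0).
Description: the claimed parameters are [8, 3, 6]_13; such a code would be MDS (meets Singleton bound).


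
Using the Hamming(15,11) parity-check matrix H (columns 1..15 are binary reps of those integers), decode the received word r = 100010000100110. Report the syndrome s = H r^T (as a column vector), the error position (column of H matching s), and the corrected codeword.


s = (1, 1, 0, 1)^T, error position = 13, corrected codeword c = 100010000100010

Compute s = H r^T mod 2 one row at a time:
  s_1 = 0 + 0 + 1 + 0 + 0 + 1 + 1 + 0 = 3 ≡ 1 (mod 2).
  s_2 = 0 + 1 + 0 + 0 + 0 + 1 + 1 + 0 = 3 ≡ 1 (mod 2).
  s_3 = 0 + 0 + 0 + 0 + 1 + 0 + 1 + 0 = 2 ≡ 0 (mod 2).
  s_4 = 1 + 0 + 1 + 0 + 0 + 0 + 1 + 0 = 3 ≡ 1 (mod 2).
s = (1, 1, 0, 1)^T — this equals column 13 of H (binary 1101), so error is at position 13.
Correct: flip bit 13 of r = 100010000100110 to get c = 100010000100010.


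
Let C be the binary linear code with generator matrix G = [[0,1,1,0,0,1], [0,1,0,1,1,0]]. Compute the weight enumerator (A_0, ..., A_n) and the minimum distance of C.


Weight distribution: A_0 = 1, A_3 = 2, A_4 = 1. Minimum distance d = 3.

Enumerate all 2^2 = 4 messages m ∈ F_2^2.
For each, compute codeword c = mG in F_2^6, then tally its weight.
  m = 00 → c = 000000, weight = 0.
  m = 10 → c = 011001, weight = 3.
  m = 01 → c = 010110, weight = 3.
  m = 11 → c = 001111, weight = 4.
Tally weights:
  weight 0: 1 codewords.
  weight 3: 2 codewords.
  weight 4: 1 codewords.
Minimum distance d = smallest w > 0 with A_w > 0 = 3.
Sanity: Σ A_w = 4 = 2^2 = 4 ✓.


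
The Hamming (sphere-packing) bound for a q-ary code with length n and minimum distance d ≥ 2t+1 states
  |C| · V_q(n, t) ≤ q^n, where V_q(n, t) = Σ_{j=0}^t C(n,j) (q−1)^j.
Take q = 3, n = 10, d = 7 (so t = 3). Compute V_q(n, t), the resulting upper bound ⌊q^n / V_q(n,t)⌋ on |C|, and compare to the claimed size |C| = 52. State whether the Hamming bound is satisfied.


V_q(n, t) = 1161, q^n = 59049, Hamming bound = 50, |C| = 52 > bound (violated).

Step 1: Compute V_q(n, t) = Σ_{j=0}^3 C(n, j) (q−1)^j.
  j = 0: C(10,0)·(2)^0 = 1·1 = 1.
  j = 1: C(10,1)·(2)^1 = 10·2 = 20.
  j = 2: C(10,2)·(2)^2 = 45·4 = 180.
  j = 3: C(10,3)·(2)^3 = 120·8 = 960.
  V_q(n, t) = 1 + 20 + 180 + 960 = 1161.
Step 2: q^n = 3^10 = 59049.
Step 3: Hamming bound ⌊q^n / V_q(n,t)⌋ = ⌊59049/1161⌋ = 50.
Step 4: Compare |C| = 52 to 50: violated.
The claimed |C| lies above the Hamming bound, so no 3-ary code of length 10 with d ≥ 7 can have 52 codewords.


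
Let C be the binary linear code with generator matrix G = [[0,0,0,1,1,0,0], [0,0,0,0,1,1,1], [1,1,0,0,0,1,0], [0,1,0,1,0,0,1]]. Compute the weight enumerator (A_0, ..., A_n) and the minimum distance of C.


Weight distribution: A_0 = 1, A_1 = 1, A_2 = 2, A_3 = 6, A_4 = 5, A_5 = 1. Minimum distance d = 1.

Enumerate all 2^4 = 16 messages m ∈ F_2^4.
For each, compute codeword c = mG in F_2^7, then tally its weight.
  m = 0000 → c = 0000000, weight = 0.
  m = 1000 → c = 0001100, weight = 2.
  m = 0100 → c = 0000111, weight = 3.
  m = 1100 → c = 0001011, weight = 3.
  m = 0010 → c = 1100010, weight = 3.
  m = 1010 → c = 1101110, weight = 5.
  m = 0110 → c = 1100101, weight = 4.
  m = 1110 → c = 1101001, weight = 4.
  m = 0001 → c = 0101001, weight = 3.
  m = 1001 → c = 0100101, weight = 3.
  m = 0101 → c = 0101110, weight = 4.
  m = 1101 → c = 0100010, weight = 2.
  m = 0011 → c = 1001011, weight = 4.
  m = 1011 → c = 1000111, weight = 4.
  m = 0111 → c = 1001100, weight = 3.
  m = 1111 → c = 1000000, weight = 1.
Tally weights:
  weight 0: 1 codewords.
  weight 1: 1 codewords.
  weight 2: 2 codewords.
  weight 3: 6 codewords.
  weight 4: 5 codewords.
  weight 5: 1 codewords.
Minimum distance d = smallest w > 0 with A_w > 0 = 1.
Sanity: Σ A_w = 16 = 2^4 = 16 ✓.


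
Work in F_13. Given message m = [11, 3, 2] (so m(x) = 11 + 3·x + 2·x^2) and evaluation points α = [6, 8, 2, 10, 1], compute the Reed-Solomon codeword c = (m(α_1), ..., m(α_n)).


c = [10, 7, 12, 7, 3]

Message polynomial: m(x) = 11 + 3·x + 2·x^2 (mod 13).
For each evaluation point α_i, compute m(α_i) mod 13:
  α_1 = 6: Horner steps 2 → 2 → 10, so m(6) = 10.
  α_2 = 8: Horner steps 2 → 6 → 7, so m(8) = 7.
  α_3 = 2: Horner steps 2 → 7 → 12, so m(2) = 12.
  α_4 = 10: Horner steps 2 → 10 → 7, so m(10) = 7.
  α_5 = 1: Horner steps 2 → 5 → 3, so m(1) = 3.
Codeword c = [10, 7, 12, 7, 3] ∈ F_13^5.


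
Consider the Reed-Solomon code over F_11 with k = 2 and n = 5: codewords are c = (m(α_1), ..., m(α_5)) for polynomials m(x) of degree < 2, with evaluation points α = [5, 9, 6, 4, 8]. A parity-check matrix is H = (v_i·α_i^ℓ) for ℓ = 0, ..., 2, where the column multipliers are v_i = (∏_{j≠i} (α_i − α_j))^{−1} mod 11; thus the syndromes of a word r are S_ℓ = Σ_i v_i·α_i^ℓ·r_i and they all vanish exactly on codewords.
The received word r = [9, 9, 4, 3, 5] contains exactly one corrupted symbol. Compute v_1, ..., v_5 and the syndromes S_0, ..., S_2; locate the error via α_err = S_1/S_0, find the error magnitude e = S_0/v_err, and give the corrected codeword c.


S = (4, 3, 5), error at position 2, error magnitude e = 9, c = [9, 0, 4, 3, 5].

Step 1: column multipliers v_i = (∏_{j≠i}(α_i − α_j))^{−1} mod 11.
  i = 1 (α = 5): (5−9)(5−6)(5−4)(5−8) = (−4)·(−1)·1·(−3) = −12 ≡ 10, so v_1 = 10^{−1} = 10 (mod 11).
  i = 2 (α = 9): (9−5)(9−6)(9−4)(9−8) = 4·3·5·1 = 60 ≡ 5, so v_2 = 5^{−1} = 9 (mod 11).
  i = 3 (α = 6): (6−5)(6−9)(6−4)(6−8) = 1·(−3)·2·(−2) = 12 ≡ 1, so v_3 = 1^{−1} = 1 (mod 11).
  i = 4 (α = 4): (4−5)(4−9)(4−6)(4−8) = (−1)·(−5)·(−2)·(−4) = 40 ≡ 7, so v_4 = 7^{−1} = 8 (mod 11).
  i = 5 (α = 8): (8−5)(8−9)(8−6)(8−4) = 3·(−1)·2·4 = −24 ≡ 9, so v_5 = 9^{−1} = 5 (mod 11).
  v = [10, 9, 1, 8, 5].
Step 2: syndromes of r = [9, 9, 4, 3, 5] (all sums mod 11).
  S_0 = Σ v_i r_i = 10·9 + 9·9 + 1·4 + 8·3 + 5·5 = 224 ≡ 4.
  S_1 = Σ v_i α_i r_i = 10·5·9 + 9·9·9 + 1·6·4 + 8·4·3 + 5·8·5 = 1499 ≡ 3.
  α_i^2 mod 11 = [3, 4, 3, 5, 9].
  S_2 = Σ v_i α_i^2 r_i = 10·3·9 + 9·4·9 + 1·3·4 + 8·5·3 + 5·9·5 = 951 ≡ 5.
  S = (4, 3, 5) ≠ 0, so r is not a codeword (an error is present).
Step 3: locate the error. For a single error e at position i, S_ℓ = v_i·e·α_i^ℓ, so α_err = S_1/S_0.
  S_0^{−1} = 4^{−1} = 3 (mod 11), so α_err = 3·3 = 9 ≡ 9 = α_2. Error position i = 2.
  Consistency check: S_2/S_1 = 5·4 = 20 ≡ 9 = α_err ✓ (single-error assumption holds).
Step 4: error magnitude e = S_0/v_2 = S_0·∏_{j≠2}(α_2 − α_j) = 4·5 = 20 ≡ 9 (mod 11).
Step 5: correct position 2: c_2 = r_2 − e = 9 − 9 ≡ 0 (mod 11). Hence c = [9, 0, 4, 3, 5].
  Check: interpolating c through the α_i gives m(x) = 1 + 6·x (degree < 2) with m(α_i) = c_i for every i, so c is indeed a codeword.


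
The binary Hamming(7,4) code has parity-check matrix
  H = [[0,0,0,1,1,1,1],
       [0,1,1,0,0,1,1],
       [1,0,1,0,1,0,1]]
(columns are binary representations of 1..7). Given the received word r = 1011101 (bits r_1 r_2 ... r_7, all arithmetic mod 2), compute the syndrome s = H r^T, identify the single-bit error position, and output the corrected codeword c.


s = (1, 0, 0)^T, error position = 4, corrected codeword c = 1010101

Compute s = H r^T mod 2 one row at a time:
  s_1 = 1 + 1 + 0 + 1 = 3 ≡ 1 (mod 2).
  s_2 = 0 + 1 + 0 + 1 = 2 ≡ 0 (mod 2).
  s_3 = 1 + 1 + 1 + 1 = 4 ≡ 0 (mod 2).
s = (1, 0, 0)^T — this equals column 4 of H (binary 100), so error is at position 4.
Correct: flip bit 4 of r = 1011101 to get c = 1010101.


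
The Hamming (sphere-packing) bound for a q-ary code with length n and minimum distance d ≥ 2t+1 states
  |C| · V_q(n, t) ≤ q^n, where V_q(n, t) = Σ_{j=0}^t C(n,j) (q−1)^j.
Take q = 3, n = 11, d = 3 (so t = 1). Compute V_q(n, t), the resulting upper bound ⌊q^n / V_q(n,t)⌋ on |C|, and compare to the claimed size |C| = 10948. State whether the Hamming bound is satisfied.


V_q(n, t) = 23, q^n = 177147, Hamming bound = 7702, |C| = 10948 > bound (violated).

Step 1: Compute V_q(n, t) = Σ_{j=0}^1 C(n, j) (q−1)^j.
  j = 0: C(11,0)·(2)^0 = 1·1 = 1.
  j = 1: C(11,1)·(2)^1 = 11·2 = 22.
  V_q(n, t) = 1 + 22 = 23.
Step 2: q^n = 3^11 = 177147.
Step 3: Hamming bound ⌊q^n / V_q(n,t)⌋ = ⌊177147/23⌋ = 7702.
Step 4: Compare |C| = 10948 to 7702: violated.
The claimed |C| lies above the Hamming bound, so no 3-ary code of length 11 with d ≥ 3 can have 10948 codewords.


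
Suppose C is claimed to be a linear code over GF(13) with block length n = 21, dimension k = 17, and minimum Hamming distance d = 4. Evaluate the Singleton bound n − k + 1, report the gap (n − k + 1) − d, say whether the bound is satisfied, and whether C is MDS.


Singleton RHS = n − k + 1 = 5, slack = 1, bound satisfied, not MDS.

Singleton bound: d ≤ n − k + 1.
Here n = 21, k = 17, so n − k + 1 = 5.
Given d = 4, check d ≤ 5: YES.
Slack = (n − k + 1) − d = 1.
The code is NOT MDS (slack = 1 > 0).
Description: the claimed parameters are [21, 17, 4]_13; such a code would be non-MDS.


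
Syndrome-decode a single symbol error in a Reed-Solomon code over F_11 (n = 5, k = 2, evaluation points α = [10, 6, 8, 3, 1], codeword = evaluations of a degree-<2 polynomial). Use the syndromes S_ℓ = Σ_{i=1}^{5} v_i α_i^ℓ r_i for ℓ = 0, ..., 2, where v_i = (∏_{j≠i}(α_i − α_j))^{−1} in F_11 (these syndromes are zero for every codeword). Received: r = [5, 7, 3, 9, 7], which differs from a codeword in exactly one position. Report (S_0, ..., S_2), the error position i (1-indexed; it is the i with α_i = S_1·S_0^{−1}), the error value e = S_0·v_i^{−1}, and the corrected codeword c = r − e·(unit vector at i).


S = (5, 8, 4), error at position 2, error magnitude e = 6, c = [5, 1, 3, 9, 7].

Step 1: column multipliers v_i = (∏_{j≠i}(α_i − α_j))^{−1} mod 11.
  i = 1 (α = 10): (10−6)(10−8)(10−3)(10−1) = 4·2·7·9 = 504 ≡ 9, so v_1 = 9^{−1} = 5 (mod 11).
  i = 2 (α = 6): (6−10)(6−8)(6−3)(6−1) = (−4)·(−2)·3·5 = 120 ≡ 10, so v_2 = 10^{−1} = 10 (mod 11).
  i = 3 (α = 8): (8−10)(8−6)(8−3)(8−1) = (−2)·2·5·7 = −140 ≡ 3, so v_3 = 3^{−1} = 4 (mod 11).
  i = 4 (α = 3): (3−10)(3−6)(3−8)(3−1) = (−7)·(−3)·(−5)·2 = −210 ≡ 10, so v_4 = 10^{−1} = 10 (mod 11).
  i = 5 (α = 1): (1−10)(1−6)(1−8)(1−3) = (−9)·(−5)·(−7)·(−2) = 630 ≡ 3, so v_5 = 3^{−1} = 4 (mod 11).
  v = [5, 10, 4, 10, 4].
Step 2: syndromes of r = [5, 7, 3, 9, 7] (all sums mod 11).
  S_0 = Σ v_i r_i = 5·5 + 10·7 + 4·3 + 10·9 + 4·7 = 225 ≡ 5.
  S_1 = Σ v_i α_i r_i = 5·10·5 + 10·6·7 + 4·8·3 + 10·3·9 + 4·1·7 = 1064 ≡ 8.
  α_i^2 mod 11 = [1, 3, 9, 9, 1].
  S_2 = Σ v_i α_i^2 r_i = 5·1·5 + 10·3·7 + 4·9·3 + 10·9·9 + 4·1·7 = 1181 ≡ 4.
  S = (5, 8, 4) ≠ 0, so r is not a codeword (an error is present).
Step 3: locate the error. For a single error e at position i, S_ℓ = v_i·e·α_i^ℓ, so α_err = S_1/S_0.
  S_0^{−1} = 5^{−1} = 9 (mod 11), so α_err = 8·9 = 72 ≡ 6 = α_2. Error position i = 2.
  Consistency check: S_2/S_1 = 4·7 = 28 ≡ 6 = α_err ✓ (single-error assumption holds).
Step 4: error magnitude e = S_0/v_2 = S_0·∏_{j≠2}(α_2 − α_j) = 5·10 = 50 ≡ 6 (mod 11).
Step 5: correct position 2: c_2 = r_2 − e = 7 − 6 ≡ 1 (mod 11). Hence c = [5, 1, 3, 9, 7].
  Check: interpolating c through the α_i gives m(x) = 6 + 1·x (degree < 2) with m(α_i) = c_i for every i, so c is indeed a codeword.


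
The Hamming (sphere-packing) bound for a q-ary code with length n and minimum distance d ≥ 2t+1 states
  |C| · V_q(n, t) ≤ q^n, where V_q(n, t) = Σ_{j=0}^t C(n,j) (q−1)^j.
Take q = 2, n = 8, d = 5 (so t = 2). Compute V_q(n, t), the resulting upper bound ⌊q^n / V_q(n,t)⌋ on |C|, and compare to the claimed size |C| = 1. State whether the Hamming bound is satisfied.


V_q(n, t) = 37, q^n = 256, Hamming bound = 6, |C| = 1 ≤ bound (satisfied).

Step 1: Compute V_q(n, t) = Σ_{j=0}^2 C(n, j) (q−1)^j.
  j = 0: C(8,0)·(1)^0 = 1·1 = 1.
  j = 1: C(8,1)·(1)^1 = 8·1 = 8.
  j = 2: C(8,2)·(1)^2 = 28·1 = 28.
  V_q(n, t) = 1 + 8 + 28 = 37.
Step 2: q^n = 2^8 = 256.
Step 3: Hamming bound ⌊q^n / V_q(n,t)⌋ = ⌊256/37⌋ = 6.
Step 4: Compare |C| = 1 to 6: satisfied.
The claimed |C| lies below the Hamming bound.


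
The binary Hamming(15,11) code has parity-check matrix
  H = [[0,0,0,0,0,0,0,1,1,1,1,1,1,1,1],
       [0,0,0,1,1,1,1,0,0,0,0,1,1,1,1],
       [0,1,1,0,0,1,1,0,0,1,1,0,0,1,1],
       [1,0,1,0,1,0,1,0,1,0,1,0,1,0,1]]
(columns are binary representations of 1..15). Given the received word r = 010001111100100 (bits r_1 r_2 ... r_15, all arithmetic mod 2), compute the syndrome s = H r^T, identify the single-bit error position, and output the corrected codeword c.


s = (0, 1, 0, 1)^T, error position = 5, corrected codeword c = 010011111100100

Compute s = H r^T mod 2 one row at a time:
  s_1 = 1 + 1 + 1 + 0 + 0 + 1 + 0 + 0 = 4 ≡ 0 (mod 2).
  s_2 = 0 + 0 + 1 + 1 + 0 + 1 + 0 + 0 = 3 ≡ 1 (mod 2).
  s_3 = 1 + 0 + 1 + 1 + 1 + 0 + 0 + 0 = 4 ≡ 0 (mod 2).
  s_4 = 0 + 0 + 0 + 1 + 1 + 0 + 1 + 0 = 3 ≡ 1 (mod 2).
s = (0, 1, 0, 1)^T — this equals column 5 of H (binary 0101), so error is at position 5.
Correct: flip bit 5 of r = 010001111100100 to get c = 010011111100100.


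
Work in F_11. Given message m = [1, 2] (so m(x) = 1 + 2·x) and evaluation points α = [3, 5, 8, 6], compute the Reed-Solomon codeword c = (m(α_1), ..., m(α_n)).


c = [7, 0, 6, 2]

Message polynomial: m(x) = 1 + 2·x (mod 11).
For each evaluation point α_i, compute m(α_i) mod 11:
  α_1 = 3: Horner steps 2 → 7, so m(3) = 7.
  α_2 = 5: Horner steps 2 → 0, so m(5) = 0.
  α_3 = 8: Horner steps 2 → 6, so m(8) = 6.
  α_4 = 6: Horner steps 2 → 2, so m(6) = 2.
Codeword c = [7, 0, 6, 2] ∈ F_11^4.


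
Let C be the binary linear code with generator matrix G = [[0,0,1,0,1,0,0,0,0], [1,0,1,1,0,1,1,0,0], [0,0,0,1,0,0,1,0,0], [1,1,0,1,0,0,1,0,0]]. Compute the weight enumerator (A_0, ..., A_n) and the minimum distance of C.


Weight distribution: A_0 = 1, A_2 = 3, A_3 = 4, A_4 = 3, A_5 = 4, A_6 = 1. Minimum distance d = 2.

Enumerate all 2^4 = 16 messages m ∈ F_2^4.
For each, compute codeword c = mG in F_2^9, then tally its weight.
  m = 0000 → c = 000000000, weight = 0.
  m = 1000 → c = 001010000, weight = 2.
  m = 0100 → c = 101101100, weight = 5.
  m = 1100 → c = 100111100, weight = 5.
  m = 0010 → c = 000100100, weight = 2.
  m = 1010 → c = 001110100, weight = 4.
  m = 0110 → c = 101001000, weight = 3.
  m = 1110 → c = 100011000, weight = 3.
  m = 0001 → c = 110100100, weight = 4.
  m = 1001 → c = 111110100, weight = 6.
  m = 0101 → c = 011001000, weight = 3.
  m = 1101 → c = 010011000, weight = 3.
  m = 0011 → c = 110000000, weight = 2.
  m = 1011 → c = 111010000, weight = 4.
  m = 0111 → c = 011101100, weight = 5.
  m = 1111 → c = 010111100, weight = 5.
Tally weights:
  weight 0: 1 codewords.
  weight 2: 3 codewords.
  weight 3: 4 codewords.
  weight 4: 3 codewords.
  weight 5: 4 codewords.
  weight 6: 1 codewords.
Minimum distance d = smallest w > 0 with A_w > 0 = 2.
Sanity: Σ A_w = 16 = 2^4 = 16 ✓.


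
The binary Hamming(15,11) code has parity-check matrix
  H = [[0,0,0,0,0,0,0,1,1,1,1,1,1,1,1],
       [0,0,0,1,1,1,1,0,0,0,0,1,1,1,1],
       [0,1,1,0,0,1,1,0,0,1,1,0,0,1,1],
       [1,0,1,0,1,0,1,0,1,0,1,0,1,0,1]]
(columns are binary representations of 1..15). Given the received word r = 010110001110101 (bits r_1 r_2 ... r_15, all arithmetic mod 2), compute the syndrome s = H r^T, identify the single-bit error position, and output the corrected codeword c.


s = (1, 0, 0, 1)^T, error position = 9, corrected codeword c = 010110000110101

Compute s = H r^T mod 2 one row at a time:
  s_1 = 0 + 1 + 1 + 1 + 0 + 1 + 0 + 1 = 5 ≡ 1 (mod 2).
  s_2 = 1 + 1 + 0 + 0 + 0 + 1 + 0 + 1 = 4 ≡ 0 (mod 2).
  s_3 = 1 + 0 + 0 + 0 + 1 + 1 + 0 + 1 = 4 ≡ 0 (mod 2).
  s_4 = 0 + 0 + 1 + 0 + 1 + 1 + 1 + 1 = 5 ≡ 1 (mod 2).
s = (1, 0, 0, 1)^T — this equals column 9 of H (binary 1001), so error is at position 9.
Correct: flip bit 9 of r = 010110001110101 to get c = 010110000110101.
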